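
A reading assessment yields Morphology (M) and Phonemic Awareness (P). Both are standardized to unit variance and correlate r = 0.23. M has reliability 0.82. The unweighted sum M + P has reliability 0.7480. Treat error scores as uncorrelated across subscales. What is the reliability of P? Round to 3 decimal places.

0.560

Var(M+P) = 2 + 2·0.23 = 2.460.
True-score variance = ρ_M + ρ_P + 2·0.23, so 0.7480 = (0.82 + ρ_P + 0.46) / 2.460.
ρ_P = 0.7480·2.460 − 0.82 − 0.46 = 0.560.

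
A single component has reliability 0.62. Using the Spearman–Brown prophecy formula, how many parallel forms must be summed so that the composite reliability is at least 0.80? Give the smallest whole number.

3

k ≥ ρ*(1−ρ₁)/(ρ₁(1−ρ*)) = 0.80·0.38 / (0.62·0.20) = 2.452.
Smallest integer k = 3.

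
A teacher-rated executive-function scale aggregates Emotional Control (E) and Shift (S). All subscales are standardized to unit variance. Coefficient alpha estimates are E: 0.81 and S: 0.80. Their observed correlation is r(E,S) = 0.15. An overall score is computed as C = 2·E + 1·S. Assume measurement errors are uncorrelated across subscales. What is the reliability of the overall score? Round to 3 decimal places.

Var(C) = 2² + 1 + 2·[2·0.15] = 5 + 0.6 = 5.6.
Because errors are independent across components, Cov(Tᵢ,Tⱼ) = Cov(Xᵢ,Xⱼ); the off-diagonal part of the true-score variance is the same as above.
True-score variance = [2²·0.81 + 0.80] + 0.6 = 4.04 + 0.6 = 4.64.
Reliability = 4.64 / 5.6 = 0.829.

0.829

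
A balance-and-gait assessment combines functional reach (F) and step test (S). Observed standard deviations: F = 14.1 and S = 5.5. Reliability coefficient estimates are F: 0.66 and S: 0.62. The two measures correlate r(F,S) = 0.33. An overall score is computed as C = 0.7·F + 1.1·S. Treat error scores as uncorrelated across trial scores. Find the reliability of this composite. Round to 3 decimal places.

0.729

Var(C) = 0.7²·14.1² + 1.1²·5.5² + 2·[0.77·14.1·5.5·0.33] = 134.019 + 39.4109 = 173.43.
Under uncorrelated errors the observed covariances equal the true-score covariances, so only the own-variance terms attenuate.
True-score variance = [0.7²·14.1²·0.66 + 1.1²·5.5²·0.62] + 39.4109 = 86.9887 + 39.4109 = 126.4.
Reliability = 126.4 / 173.43 = 0.729.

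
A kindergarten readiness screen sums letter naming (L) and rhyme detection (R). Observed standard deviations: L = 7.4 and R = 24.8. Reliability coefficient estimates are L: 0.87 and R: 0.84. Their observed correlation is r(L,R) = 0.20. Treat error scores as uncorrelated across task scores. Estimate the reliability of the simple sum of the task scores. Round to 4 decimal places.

Var(L+R) = 7.4² + 24.8² + 2·[7.4·24.8·0.20] = 669.8 + 73.408 = 743.208.
Because errors are independent across components, Cov(Tᵢ,Tⱼ) = Cov(Xᵢ,Xⱼ); the off-diagonal part of the true-score variance is the same as above.
True-score variance = [7.4²·0.87 + 24.8²·0.84] + 73.408 = 564.275 + 73.408 = 637.683.
Reliability = 637.683 / 743.208 = 0.8580.

0.8580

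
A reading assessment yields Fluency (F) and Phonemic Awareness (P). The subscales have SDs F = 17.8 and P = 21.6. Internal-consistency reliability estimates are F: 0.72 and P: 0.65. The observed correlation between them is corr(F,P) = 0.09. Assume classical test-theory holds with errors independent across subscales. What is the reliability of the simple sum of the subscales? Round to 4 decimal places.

0.7044

Var(F+P) = 17.8² + 21.6² + 2·[17.8·21.6·0.09] = 783.4 + 69.2064 = 852.606.
Because errors are independent across components, Cov(Tᵢ,Tⱼ) = Cov(Xᵢ,Xⱼ); the off-diagonal part of the true-score variance is the same as above.
True-score variance = [17.8²·0.72 + 21.6²·0.65] + 69.2064 = 531.389 + 69.2064 = 600.595.
Reliability = 600.595 / 852.606 = 0.7044.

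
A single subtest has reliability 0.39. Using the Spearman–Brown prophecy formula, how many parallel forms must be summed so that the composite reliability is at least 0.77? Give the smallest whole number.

6

k ≥ ρ*(1−ρ₁)/(ρ₁(1−ρ*)) = 0.77·0.61 / (0.39·0.23) = 5.236.
Smallest integer k = 6.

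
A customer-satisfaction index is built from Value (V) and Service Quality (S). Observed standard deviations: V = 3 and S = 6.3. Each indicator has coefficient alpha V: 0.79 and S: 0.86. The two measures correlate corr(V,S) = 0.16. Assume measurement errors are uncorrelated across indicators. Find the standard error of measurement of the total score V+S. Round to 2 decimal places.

Var(total) = 48.69 + 6.048 = 54.738.
True-score variance = 41.2434 + 6.048 = 47.2914, so reliability = 0.8640.
Error variance = 54.738 − 47.2914 = 7.4466; SEM = √7.4466 = 2.73.

2.73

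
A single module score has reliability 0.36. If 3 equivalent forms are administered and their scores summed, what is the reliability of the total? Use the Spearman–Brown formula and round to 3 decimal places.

ρ_k = kρ / (1 + (k−1)ρ) = 3·0.36 / (1 + 2·0.36) = 1.080 / 1.720 = 0.628.

0.628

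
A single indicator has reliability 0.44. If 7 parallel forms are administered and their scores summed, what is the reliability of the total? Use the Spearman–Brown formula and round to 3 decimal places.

0.846

ρ_k = kρ / (1 + (k−1)ρ) = 7·0.44 / (1 + 6·0.44) = 3.080 / 3.640 = 0.846.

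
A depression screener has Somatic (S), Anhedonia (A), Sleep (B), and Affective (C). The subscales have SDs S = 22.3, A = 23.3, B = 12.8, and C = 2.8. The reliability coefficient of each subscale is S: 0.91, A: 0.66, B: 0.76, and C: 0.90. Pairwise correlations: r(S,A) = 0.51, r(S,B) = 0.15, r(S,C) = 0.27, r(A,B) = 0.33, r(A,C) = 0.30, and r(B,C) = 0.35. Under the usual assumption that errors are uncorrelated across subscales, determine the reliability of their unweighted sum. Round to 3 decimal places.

Var(S+A+B+C) = 22.3² + 23.3² + 12.8² + 2.8² + 2·[22.3·23.3·0.51 + 22.3·12.8·0.15 + 22.3·2.8·0.27 + 23.3·12.8·0.33 + 23.3·2.8·0.30 + 12.8·2.8·0.35] = 1211.86 + 910.402 = 2122.26.
With uncorrelated errors the cross-covariances are all true-score covariance, so they carry over unchanged; only the diagonal terms shrink to ρᵢσᵢ².
True-score variance = [22.3²·0.91 + 23.3²·0.66 + 12.8²·0.76 + 2.8²·0.90] + 910.402 = 942.416 + 910.402 = 1852.82.
Reliability = 1852.82 / 2122.26 = 0.873.

0.873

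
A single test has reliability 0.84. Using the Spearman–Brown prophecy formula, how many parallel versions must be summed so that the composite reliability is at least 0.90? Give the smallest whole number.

k ≥ ρ*(1−ρ₁)/(ρ₁(1−ρ*)) = 0.90·0.16 / (0.84·0.10) = 1.714.
Smallest integer k = 2.

2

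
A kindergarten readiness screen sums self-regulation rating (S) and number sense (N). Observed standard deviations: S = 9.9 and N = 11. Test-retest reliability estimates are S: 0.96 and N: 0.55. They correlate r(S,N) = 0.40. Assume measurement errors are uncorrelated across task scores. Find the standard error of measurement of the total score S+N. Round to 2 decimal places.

Var(total) = 219.01 + 87.12 = 306.13.
True-score variance = 160.64 + 87.12 = 247.76, so reliability = 0.8093.
Error variance = 306.13 − 247.76 = 58.3704; SEM = √58.3704 = 7.64.

7.64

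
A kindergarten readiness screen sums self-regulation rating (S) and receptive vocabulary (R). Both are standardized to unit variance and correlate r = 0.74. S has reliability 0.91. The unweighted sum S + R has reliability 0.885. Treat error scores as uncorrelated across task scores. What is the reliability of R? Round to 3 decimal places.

Var(S+R) = 2 + 2·0.74 = 3.480.
True-score variance = ρ_S + ρ_R + 2·0.74, so 0.885 = (0.91 + ρ_R + 1.48) / 3.480.
ρ_R = 0.885·3.480 − 0.91 − 1.48 = 0.690.

0.690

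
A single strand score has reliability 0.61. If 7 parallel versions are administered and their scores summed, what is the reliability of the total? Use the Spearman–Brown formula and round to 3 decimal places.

ρ_k = kρ / (1 + (k−1)ρ) = 7·0.61 / (1 + 6·0.61) = 4.270 / 4.660 = 0.916.

0.916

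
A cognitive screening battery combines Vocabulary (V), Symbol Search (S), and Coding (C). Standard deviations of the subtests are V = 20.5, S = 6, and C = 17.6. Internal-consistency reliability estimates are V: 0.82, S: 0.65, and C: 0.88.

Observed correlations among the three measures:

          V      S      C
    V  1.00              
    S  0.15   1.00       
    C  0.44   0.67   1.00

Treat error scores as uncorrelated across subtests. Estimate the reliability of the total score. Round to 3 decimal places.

0.901

Var(V+S+C) = 20.5² + 6² + 17.6² + 2·[20.5·6·0.15 + 20.5·17.6·0.44 + 6·17.6·0.67] = 766.01 + 495.908 = 1261.92.
Under uncorrelated errors the observed covariances equal the true-score covariances, so only the own-variance terms attenuate.
True-score variance = [20.5²·0.82 + 6²·0.65 + 17.6²·0.88] + 495.908 = 640.594 + 495.908 = 1136.5.
Reliability = 1136.5 / 1261.92 = 0.901.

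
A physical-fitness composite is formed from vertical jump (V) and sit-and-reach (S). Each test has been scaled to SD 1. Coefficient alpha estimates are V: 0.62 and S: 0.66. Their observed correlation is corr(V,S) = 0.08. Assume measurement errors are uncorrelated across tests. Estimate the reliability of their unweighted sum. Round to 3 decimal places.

0.667

Var(V+S) = 2 + 2·[0.08] = 2 + 0.16 = 2.16.
Under uncorrelated errors the observed covariances equal the true-score covariances, so only the own-variance terms attenuate.
True-score variance = [0.62 + 0.66] + 0.16 = 1.28 + 0.16 = 1.44.
Reliability = 1.44 / 2.16 = 0.667.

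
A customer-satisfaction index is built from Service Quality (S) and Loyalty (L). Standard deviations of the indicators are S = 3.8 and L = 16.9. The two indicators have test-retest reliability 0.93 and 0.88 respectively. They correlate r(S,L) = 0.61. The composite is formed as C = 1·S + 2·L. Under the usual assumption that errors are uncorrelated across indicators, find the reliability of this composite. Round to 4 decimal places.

0.8949

Var(C) = 3.8² + 2²·16.9² + 2·[2·3.8·16.9·0.61] = 1156.88 + 156.697 = 1313.58.
Under uncorrelated errors the observed covariances equal the true-score covariances, so only the own-variance terms attenuate.
True-score variance = [3.8²·0.93 + 2²·16.9²·0.88] + 156.697 = 1018.78 + 156.697 = 1175.47.
Reliability = 1175.47 / 1313.58 = 0.8949.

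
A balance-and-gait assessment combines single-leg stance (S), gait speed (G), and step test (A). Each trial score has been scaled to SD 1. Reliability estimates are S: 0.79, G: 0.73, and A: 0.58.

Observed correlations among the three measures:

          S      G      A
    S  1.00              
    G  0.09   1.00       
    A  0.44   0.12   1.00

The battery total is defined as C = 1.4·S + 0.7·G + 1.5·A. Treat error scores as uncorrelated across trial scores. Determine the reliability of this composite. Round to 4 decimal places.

Var(C) = 1.4² + 0.7² + 1.5² + 2·[0.98·0.09 + 2.1·0.44 + 1.05·0.12] = 4.7 + 2.2764 = 6.9764.
Because errors are independent across components, Cov(Tᵢ,Tⱼ) = Cov(Xᵢ,Xⱼ); the off-diagonal part of the true-score variance is the same as above.
True-score variance = [1.4²·0.79 + 0.7²·0.73 + 1.5²·0.58] + 2.2764 = 3.2111 + 2.2764 = 5.4875.
Reliability = 5.4875 / 6.9764 = 0.7866.

0.7866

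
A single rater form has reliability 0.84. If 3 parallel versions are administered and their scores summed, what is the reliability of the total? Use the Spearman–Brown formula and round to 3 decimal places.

ρ_k = kρ / (1 + (k−1)ρ) = 3·0.84 / (1 + 2·0.84) = 2.520 / 2.680 = 0.940.

0.940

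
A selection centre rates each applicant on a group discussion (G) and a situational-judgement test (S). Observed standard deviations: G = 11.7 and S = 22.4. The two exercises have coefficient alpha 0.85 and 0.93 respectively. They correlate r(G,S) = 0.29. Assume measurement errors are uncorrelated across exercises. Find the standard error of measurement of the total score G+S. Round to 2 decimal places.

7.46

Var(total) = 638.65 + 152.006 = 790.656.
True-score variance = 582.993 + 152.006 = 735, so reliability = 0.9296.
Error variance = 790.656 − 735 = 55.6567; SEM = √55.6567 = 7.46.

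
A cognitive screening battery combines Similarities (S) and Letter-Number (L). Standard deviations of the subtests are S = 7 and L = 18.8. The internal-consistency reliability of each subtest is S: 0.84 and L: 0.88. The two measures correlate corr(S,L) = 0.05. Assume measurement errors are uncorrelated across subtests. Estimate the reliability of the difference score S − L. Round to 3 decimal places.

0.871

Var(S−L) = 7² + 18.8² − 2·7·18.8·0.05 = 402.44 − 13.16 = 389.28.
Under uncorrelated errors the observed covariances equal the true-score covariances, so only the own-variance terms attenuate.
True-score variance = [7²·0.84 + 18.8²·0.88] − 13.16 = 352.187 − 13.16 = 339.027.
Reliability = 339.027 / 389.28 = 0.871.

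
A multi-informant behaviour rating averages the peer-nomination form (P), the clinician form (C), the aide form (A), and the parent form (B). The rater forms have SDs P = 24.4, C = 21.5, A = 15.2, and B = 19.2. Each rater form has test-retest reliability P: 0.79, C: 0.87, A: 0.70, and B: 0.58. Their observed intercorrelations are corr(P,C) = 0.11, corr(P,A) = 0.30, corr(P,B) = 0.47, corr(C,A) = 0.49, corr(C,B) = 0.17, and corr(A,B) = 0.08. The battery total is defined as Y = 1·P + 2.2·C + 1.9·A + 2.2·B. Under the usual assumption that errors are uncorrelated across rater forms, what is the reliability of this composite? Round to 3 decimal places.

0.848

Var(Y) = 24.4² + 2.2²·21.5² + 1.9²·15.2² + 2.2²·19.2² + 2·[2.2·24.4·21.5·0.11 + 1.9·24.4·15.2·0.30 + 2.2·24.4·19.2·0.47 + 4.18·21.5·15.2·0.49 + 4.84·21.5·19.2·0.17 + 4.18·15.2·19.2·0.08] = 5450.92 + 3858.72 = 9309.64.
With uncorrelated errors the cross-covariances are all true-score covariance, so they carry over unchanged; only the diagonal terms shrink to ρᵢσᵢ².
True-score variance = [24.4²·0.79 + 2.2²·21.5²·0.87 + 1.9²·15.2²·0.70 + 2.2²·19.2²·0.58] + 3858.72 = 4035.46 + 3858.72 = 7894.18.
Reliability = 7894.18 / 9309.64 = 0.848.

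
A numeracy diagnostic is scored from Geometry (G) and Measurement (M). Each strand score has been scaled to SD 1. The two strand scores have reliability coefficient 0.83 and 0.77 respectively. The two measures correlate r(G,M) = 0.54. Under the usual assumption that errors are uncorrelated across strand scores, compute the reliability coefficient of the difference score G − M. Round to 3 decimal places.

0.565

Var(G−M) = 1 + 1 − 2·0.54 = 2 − 1.08 = 0.92.
Because errors are independent across components, Cov(Tᵢ,Tⱼ) = Cov(Xᵢ,Xⱼ); the off-diagonal part of the true-score variance is the same as above.
True-score variance = [0.83 + 0.77] − 1.08 = 1.6 − 1.08 = 0.52.
Reliability = 0.52 / 0.92 = 0.565.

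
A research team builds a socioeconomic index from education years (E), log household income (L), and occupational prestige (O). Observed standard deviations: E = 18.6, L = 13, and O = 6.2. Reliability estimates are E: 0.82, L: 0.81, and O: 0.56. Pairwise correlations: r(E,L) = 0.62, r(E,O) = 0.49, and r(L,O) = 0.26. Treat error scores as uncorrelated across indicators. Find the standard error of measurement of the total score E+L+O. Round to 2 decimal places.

Var(total) = 553.4 + 454.758 = 1008.16.
True-score variance = 442.104 + 454.758 = 896.861, so reliability = 0.8896.
Error variance = 1008.16 − 896.861 = 111.296; SEM = √111.296 = 10.55.

10.55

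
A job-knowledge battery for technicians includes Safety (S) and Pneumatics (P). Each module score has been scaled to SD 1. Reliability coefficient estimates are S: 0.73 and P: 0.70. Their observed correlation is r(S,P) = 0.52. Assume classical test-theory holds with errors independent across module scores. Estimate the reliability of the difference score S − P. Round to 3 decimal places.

Var(S−P) = 1 + 1 − 2·0.52 = 2 − 1.04 = 0.96.
Because errors are independent across components, Cov(Tᵢ,Tⱼ) = Cov(Xᵢ,Xⱼ); the off-diagonal part of the true-score variance is the same as above.
True-score variance = [0.73 + 0.70] − 1.04 = 1.43 − 1.04 = 0.39.
Reliability = 0.39 / 0.96 = 0.406.

0.406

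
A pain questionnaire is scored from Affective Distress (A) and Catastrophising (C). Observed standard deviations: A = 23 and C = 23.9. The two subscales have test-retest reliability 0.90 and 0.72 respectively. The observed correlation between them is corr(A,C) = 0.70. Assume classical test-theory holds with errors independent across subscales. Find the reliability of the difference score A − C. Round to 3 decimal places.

Var(A−C) = 23² + 23.9² − 2·23·23.9·0.70 = 1100.21 − 769.58 = 330.63.
Because errors are independent across components, Cov(Tᵢ,Tⱼ) = Cov(Xᵢ,Xⱼ); the off-diagonal part of the true-score variance is the same as above.
True-score variance = [23²·0.90 + 23.9²·0.72] − 769.58 = 887.371 − 769.58 = 117.791.
Reliability = 117.791 / 330.63 = 0.356.

0.356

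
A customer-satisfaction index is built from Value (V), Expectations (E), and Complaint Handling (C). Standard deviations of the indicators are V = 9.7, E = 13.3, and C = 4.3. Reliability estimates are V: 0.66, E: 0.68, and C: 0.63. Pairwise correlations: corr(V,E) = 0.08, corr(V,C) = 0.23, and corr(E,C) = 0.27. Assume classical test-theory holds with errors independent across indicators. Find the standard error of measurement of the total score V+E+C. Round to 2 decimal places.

Var(total) = 289.47 + 70.7108 = 360.181.
True-score variance = 194.033 + 70.7108 = 264.744, so reliability = 0.7350.
Error variance = 360.181 − 264.744 = 95.4367; SEM = √95.4367 = 9.77.

9.77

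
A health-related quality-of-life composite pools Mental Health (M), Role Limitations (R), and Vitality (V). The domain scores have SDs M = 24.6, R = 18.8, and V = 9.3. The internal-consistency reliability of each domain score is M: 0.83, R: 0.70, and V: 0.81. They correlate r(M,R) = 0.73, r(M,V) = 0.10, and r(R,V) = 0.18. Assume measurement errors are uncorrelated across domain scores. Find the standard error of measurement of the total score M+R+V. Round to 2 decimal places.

Var(total) = 1045.09 + 783.919 = 1829.01.
True-score variance = 819.748 + 783.919 = 1603.67, so reliability = 0.8768.
Error variance = 1829.01 − 1603.67 = 225.342; SEM = √225.342 = 15.01.

15.01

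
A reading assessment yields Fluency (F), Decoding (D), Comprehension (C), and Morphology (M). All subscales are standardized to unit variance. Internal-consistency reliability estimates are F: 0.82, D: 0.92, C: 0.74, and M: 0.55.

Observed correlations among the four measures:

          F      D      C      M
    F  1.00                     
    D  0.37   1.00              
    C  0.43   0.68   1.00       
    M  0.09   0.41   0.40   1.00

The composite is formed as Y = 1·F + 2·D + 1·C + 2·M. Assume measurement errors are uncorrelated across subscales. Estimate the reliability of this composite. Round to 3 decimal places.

Var(Y) = 1 + 2² + 1 + 2² + 2·[2·0.37 + 0.43 + 2·0.09 + 2·0.68 + 4·0.41 + 2·0.40] = 10 + 10.3 = 20.3.
With uncorrelated errors the cross-covariances are all true-score covariance, so they carry over unchanged; only the diagonal terms shrink to ρᵢσᵢ².
True-score variance = [0.82 + 2²·0.92 + 0.74 + 2²·0.55] + 10.3 = 7.44 + 10.3 = 17.74.
Reliability = 17.74 / 20.3 = 0.874.

0.874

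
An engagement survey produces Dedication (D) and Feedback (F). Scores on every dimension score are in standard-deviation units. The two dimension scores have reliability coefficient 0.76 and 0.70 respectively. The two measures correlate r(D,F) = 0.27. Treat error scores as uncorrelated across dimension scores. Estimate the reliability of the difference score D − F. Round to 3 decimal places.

0.630

Var(D−F) = 1 + 1 − 2·0.27 = 2 − 0.54 = 1.46.
Because errors are independent across components, Cov(Tᵢ,Tⱼ) = Cov(Xᵢ,Xⱼ); the off-diagonal part of the true-score variance is the same as above.
True-score variance = [0.76 + 0.70] − 0.54 = 1.46 − 0.54 = 0.92.
Reliability = 0.92 / 1.46 = 0.630.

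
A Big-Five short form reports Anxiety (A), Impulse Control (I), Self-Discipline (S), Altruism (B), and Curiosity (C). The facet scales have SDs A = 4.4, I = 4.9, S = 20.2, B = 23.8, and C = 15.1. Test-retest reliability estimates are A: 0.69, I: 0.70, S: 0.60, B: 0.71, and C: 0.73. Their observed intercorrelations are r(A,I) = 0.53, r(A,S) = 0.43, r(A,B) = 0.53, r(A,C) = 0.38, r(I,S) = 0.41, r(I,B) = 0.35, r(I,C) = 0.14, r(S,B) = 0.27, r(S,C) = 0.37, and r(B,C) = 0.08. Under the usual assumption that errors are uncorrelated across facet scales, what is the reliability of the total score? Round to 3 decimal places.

Var(A+I+S+B+C) = 4.4² + 4.9² + 20.2² + 23.8² + 15.1² + 2·[4.4·4.9·0.53 + 4.4·20.2·0.43 + 4.4·23.8·0.53 + 4.4·15.1·0.38 + 4.9·20.2·0.41 + 4.9·23.8·0.35 + 4.9·15.1·0.14 + 20.2·23.8·0.27 + 20.2·15.1·0.37 + 23.8·15.1·0.08] = 1245.86 + 987.129 = 2232.99.
Under uncorrelated errors the observed covariances equal the true-score covariances, so only the own-variance terms attenuate.
True-score variance = [4.4²·0.69 + 4.9²·0.70 + 20.2²·0.60 + 23.8²·0.71 + 15.1²·0.73] + 987.129 = 843.609 + 987.129 = 1830.74.
Reliability = 1830.74 / 2232.99 = 0.820.

0.820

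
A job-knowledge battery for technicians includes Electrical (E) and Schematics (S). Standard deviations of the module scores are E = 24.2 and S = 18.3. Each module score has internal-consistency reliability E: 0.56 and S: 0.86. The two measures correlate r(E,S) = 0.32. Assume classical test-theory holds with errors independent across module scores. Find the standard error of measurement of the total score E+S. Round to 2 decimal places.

17.45

Var(total) = 920.53 + 283.43 = 1203.96.
True-score variance = 615.964 + 283.43 = 899.394, so reliability = 0.7470.
Error variance = 1203.96 − 899.394 = 304.566; SEM = √304.566 = 17.45.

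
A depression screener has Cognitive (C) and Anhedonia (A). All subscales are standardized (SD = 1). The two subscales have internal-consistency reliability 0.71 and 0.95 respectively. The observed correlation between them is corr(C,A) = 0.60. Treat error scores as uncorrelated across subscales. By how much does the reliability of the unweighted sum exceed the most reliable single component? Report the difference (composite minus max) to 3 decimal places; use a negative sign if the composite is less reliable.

Var(sum) = 2 + 1.2 = 3.2; true-score variance = 1.66 + 1.2 = 2.86; composite reliability = 0.8937.
Max component reliability = 0.9500.
Difference = 0.8937 − 0.9500 = -0.056.

-0.056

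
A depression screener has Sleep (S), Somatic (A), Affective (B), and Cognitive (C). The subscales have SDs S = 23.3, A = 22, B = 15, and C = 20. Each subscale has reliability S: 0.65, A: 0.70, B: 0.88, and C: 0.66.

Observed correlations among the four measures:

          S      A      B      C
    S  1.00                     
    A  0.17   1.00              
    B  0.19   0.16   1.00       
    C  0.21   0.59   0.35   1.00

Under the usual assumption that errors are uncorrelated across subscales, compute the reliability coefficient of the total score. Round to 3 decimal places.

0.833

Var(S+A+B+C) = 23.3² + 22² + 15² + 20² + 2·[23.3·22·0.17 + 23.3·15·0.19 + 23.3·20·0.21 + 22·15·0.16 + 22·20·0.59 + 15·20·0.35] = 1651.89 + 1337.61 = 2989.5.
With uncorrelated errors the cross-covariances are all true-score covariance, so they carry over unchanged; only the diagonal terms shrink to ρᵢσᵢ².
True-score variance = [23.3²·0.65 + 22²·0.70 + 15²·0.88 + 20²·0.66] + 1337.61 = 1153.68 + 1337.61 = 2491.29.
Reliability = 2491.29 / 2989.5 = 0.833.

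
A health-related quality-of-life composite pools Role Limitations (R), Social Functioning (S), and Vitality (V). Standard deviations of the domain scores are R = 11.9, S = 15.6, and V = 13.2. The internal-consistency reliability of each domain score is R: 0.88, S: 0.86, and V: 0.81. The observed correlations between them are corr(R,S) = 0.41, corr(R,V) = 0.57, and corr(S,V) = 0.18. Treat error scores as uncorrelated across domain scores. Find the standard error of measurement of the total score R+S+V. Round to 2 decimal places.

Var(total) = 559.21 + 405.427 = 964.637.
True-score variance = 475.041 + 405.427 = 880.468, so reliability = 0.9127.
Error variance = 964.637 − 880.468 = 84.1692; SEM = √84.1692 = 9.17.

9.17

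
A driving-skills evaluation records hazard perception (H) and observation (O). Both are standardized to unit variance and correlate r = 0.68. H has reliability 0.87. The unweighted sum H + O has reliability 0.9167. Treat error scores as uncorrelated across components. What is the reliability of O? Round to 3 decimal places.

Var(H+O) = 2 + 2·0.68 = 3.360.
True-score variance = ρ_H + ρ_O + 2·0.68, so 0.9167 = (0.87 + ρ_O + 1.36) / 3.360.
ρ_O = 0.9167·3.360 − 0.87 − 1.36 = 0.850.

0.850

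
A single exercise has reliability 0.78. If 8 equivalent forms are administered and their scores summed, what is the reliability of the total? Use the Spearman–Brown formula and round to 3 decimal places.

0.966

ρ_k = kρ / (1 + (k−1)ρ) = 8·0.78 / (1 + 7·0.78) = 6.240 / 6.460 = 0.966.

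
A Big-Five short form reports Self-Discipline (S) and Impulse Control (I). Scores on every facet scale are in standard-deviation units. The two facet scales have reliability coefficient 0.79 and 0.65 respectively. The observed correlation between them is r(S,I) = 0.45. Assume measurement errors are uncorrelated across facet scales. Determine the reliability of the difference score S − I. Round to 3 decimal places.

Var(S−I) = 1 + 1 − 2·0.45 = 2 − 0.9 = 1.1.
Because errors are independent across components, Cov(Tᵢ,Tⱼ) = Cov(Xᵢ,Xⱼ); the off-diagonal part of the true-score variance is the same as above.
True-score variance = [0.79 + 0.65] − 0.9 = 1.44 − 0.9 = 0.54.
Reliability = 0.54 / 1.1 = 0.491.

0.491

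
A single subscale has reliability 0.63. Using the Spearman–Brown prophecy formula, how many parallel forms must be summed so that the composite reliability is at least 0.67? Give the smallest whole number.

2

k ≥ ρ*(1−ρ₁)/(ρ₁(1−ρ*)) = 0.67·0.37 / (0.63·0.33) = 1.192.
Smallest integer k = 2.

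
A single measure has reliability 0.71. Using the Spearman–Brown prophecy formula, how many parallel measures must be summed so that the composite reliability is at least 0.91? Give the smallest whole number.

k ≥ ρ*(1−ρ₁)/(ρ₁(1−ρ*)) = 0.91·0.29 / (0.71·0.09) = 4.130.
Smallest integer k = 5.

5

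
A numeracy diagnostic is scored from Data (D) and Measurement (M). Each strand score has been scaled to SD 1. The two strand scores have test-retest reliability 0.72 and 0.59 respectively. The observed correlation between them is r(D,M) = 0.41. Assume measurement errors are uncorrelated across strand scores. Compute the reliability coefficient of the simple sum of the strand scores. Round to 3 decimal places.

Var(D+M) = 2 + 2·[0.41] = 2 + 0.82 = 2.82.
Because errors are independent across components, Cov(Tᵢ,Tⱼ) = Cov(Xᵢ,Xⱼ); the off-diagonal part of the true-score variance is the same as above.
True-score variance = [0.72 + 0.59] + 0.82 = 1.31 + 0.82 = 2.13.
Reliability = 2.13 / 2.82 = 0.755.

0.755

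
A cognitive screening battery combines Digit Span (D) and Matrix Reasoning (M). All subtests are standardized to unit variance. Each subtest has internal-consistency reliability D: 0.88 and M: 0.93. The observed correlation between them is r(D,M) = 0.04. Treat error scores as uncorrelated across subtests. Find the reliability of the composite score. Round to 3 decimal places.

0.909

Var(D+M) = 2 + 2·[0.04] = 2 + 0.08 = 2.08.
With uncorrelated errors the cross-covariances are all true-score covariance, so they carry over unchanged; only the diagonal terms shrink to ρᵢσᵢ².
True-score variance = [0.88 + 0.93] + 0.08 = 1.81 + 0.08 = 1.89.
Reliability = 1.89 / 2.08 = 0.909.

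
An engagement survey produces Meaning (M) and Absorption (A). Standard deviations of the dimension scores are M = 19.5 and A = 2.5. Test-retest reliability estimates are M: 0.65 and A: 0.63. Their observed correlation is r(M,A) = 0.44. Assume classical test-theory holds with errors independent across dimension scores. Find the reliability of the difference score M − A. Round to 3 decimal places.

0.606

Var(M−A) = 19.5² + 2.5² − 2·19.5·2.5·0.44 = 386.5 − 42.9 = 343.6.
Under uncorrelated errors the observed covariances equal the true-score covariances, so only the own-variance terms attenuate.
True-score variance = [19.5²·0.65 + 2.5²·0.63] − 42.9 = 251.1 − 42.9 = 208.2.
Reliability = 208.2 / 343.6 = 0.606.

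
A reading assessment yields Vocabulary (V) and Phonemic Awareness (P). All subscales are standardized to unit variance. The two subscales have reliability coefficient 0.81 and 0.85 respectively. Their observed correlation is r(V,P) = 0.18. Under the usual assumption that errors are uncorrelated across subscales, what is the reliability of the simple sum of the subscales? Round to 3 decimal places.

0.856

Var(V+P) = 2 + 2·[0.18] = 2 + 0.36 = 2.36.
Under uncorrelated errors the observed covariances equal the true-score covariances, so only the own-variance terms attenuate.
True-score variance = [0.81 + 0.85] + 0.36 = 1.66 + 0.36 = 2.02.
Reliability = 2.02 / 2.36 = 0.856.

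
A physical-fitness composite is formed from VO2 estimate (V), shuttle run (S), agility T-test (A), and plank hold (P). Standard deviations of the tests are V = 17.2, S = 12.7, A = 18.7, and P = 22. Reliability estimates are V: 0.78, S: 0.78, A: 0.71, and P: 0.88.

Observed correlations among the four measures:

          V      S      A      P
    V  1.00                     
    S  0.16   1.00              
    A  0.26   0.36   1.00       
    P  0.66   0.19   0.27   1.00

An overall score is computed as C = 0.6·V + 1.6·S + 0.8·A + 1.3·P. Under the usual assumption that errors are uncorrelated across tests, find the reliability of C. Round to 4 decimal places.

0.8998

Var(C) = 0.6²·17.2² + 1.6²·12.7² + 0.8²·18.7² + 1.3²·22² + 2·[0.96·17.2·12.7·0.16 + 0.48·17.2·18.7·0.26 + 0.78·17.2·22·0.66 + 1.28·12.7·18.7·0.36 + 2.08·12.7·22·0.19 + 1.04·18.7·22·0.27] = 1561.17 + 1207.74 = 2768.9.
Under uncorrelated errors the observed covariances equal the true-score covariances, so only the own-variance terms attenuate.
True-score variance = [0.6²·17.2²·0.78 + 1.6²·12.7²·0.78 + 0.8²·18.7²·0.71 + 1.3²·22²·0.88] + 1207.74 = 1283.84 + 1207.74 = 2491.58.
Reliability = 2491.58 / 2768.9 = 0.8998.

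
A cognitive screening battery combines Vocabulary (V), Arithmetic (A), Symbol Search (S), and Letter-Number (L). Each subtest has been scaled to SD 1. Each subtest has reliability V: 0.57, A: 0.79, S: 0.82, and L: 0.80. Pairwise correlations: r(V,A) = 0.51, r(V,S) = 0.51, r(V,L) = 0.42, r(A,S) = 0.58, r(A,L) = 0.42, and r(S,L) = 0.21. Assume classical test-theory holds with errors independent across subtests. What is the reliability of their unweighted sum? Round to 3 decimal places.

Var(V+A+S+L) = 4 + 2·[0.51 + 0.51 + 0.42 + 0.58 + 0.42 + 0.21] = 4 + 5.3 = 9.3.
With uncorrelated errors the cross-covariances are all true-score covariance, so they carry over unchanged; only the diagonal terms shrink to ρᵢσᵢ².
True-score variance = [0.57 + 0.79 + 0.82 + 0.80] + 5.3 = 2.98 + 5.3 = 8.28.
Reliability = 8.28 / 9.3 = 0.890.

0.890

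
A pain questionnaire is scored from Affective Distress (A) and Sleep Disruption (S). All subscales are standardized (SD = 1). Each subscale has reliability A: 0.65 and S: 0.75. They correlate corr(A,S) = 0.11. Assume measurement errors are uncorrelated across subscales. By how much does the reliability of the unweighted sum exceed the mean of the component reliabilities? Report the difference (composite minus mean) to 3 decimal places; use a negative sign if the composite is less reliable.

0.030

Var(sum) = 2 + 0.22 = 2.22; true-score variance = 1.4 + 0.22 = 1.62; composite reliability = 0.7297.
Mean component reliability = 0.7000.
Difference = 0.7297 − 0.7000 = 0.030.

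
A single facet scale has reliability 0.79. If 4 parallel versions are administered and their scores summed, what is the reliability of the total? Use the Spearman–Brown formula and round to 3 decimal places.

0.938

ρ_k = kρ / (1 + (k−1)ρ) = 4·0.79 / (1 + 3·0.79) = 3.160 / 3.370 = 0.938.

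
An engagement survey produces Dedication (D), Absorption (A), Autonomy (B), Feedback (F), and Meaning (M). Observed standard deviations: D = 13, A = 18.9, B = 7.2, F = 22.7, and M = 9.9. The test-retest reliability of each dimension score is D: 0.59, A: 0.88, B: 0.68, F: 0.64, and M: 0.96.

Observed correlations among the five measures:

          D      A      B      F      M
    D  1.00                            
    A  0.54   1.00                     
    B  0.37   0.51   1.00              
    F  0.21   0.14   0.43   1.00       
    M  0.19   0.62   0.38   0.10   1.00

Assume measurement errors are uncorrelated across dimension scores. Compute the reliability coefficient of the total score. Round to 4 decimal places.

0.8690

Var(D+A+B+F+M) = 13² + 18.9² + 7.2² + 22.7² + 9.9² + 2·[13·18.9·0.54 + 13·7.2·0.37 + 13·22.7·0.21 + 13·9.9·0.19 + 18.9·7.2·0.51 + 18.9·22.7·0.14 + 18.9·9.9·0.62 + 7.2·22.7·0.43 + 7.2·9.9·0.38 + 22.7·9.9·0.10] = 1191.35 + 1238.09 = 2429.44.
Under uncorrelated errors the observed covariances equal the true-score covariances, so only the own-variance terms attenuate.
True-score variance = [13²·0.59 + 18.9²·0.88 + 7.2²·0.68 + 22.7²·0.64 + 9.9²·0.96] + 1238.09 = 873.181 + 1238.09 = 2111.27.
Reliability = 2111.27 / 2429.44 = 0.8690.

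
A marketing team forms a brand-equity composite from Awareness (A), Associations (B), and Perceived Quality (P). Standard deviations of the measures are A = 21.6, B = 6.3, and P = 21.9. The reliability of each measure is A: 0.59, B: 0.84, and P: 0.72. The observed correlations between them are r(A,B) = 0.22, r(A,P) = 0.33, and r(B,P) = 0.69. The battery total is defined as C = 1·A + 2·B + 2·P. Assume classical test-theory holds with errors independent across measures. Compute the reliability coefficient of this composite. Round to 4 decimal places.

Var(C) = 21.6² + 2²·6.3² + 2²·21.9² + 2·[2·21.6·6.3·0.22 + 2·21.6·21.9·0.33 + 4·6.3·21.9·0.69] = 2543.76 + 1505.76 = 4049.52.
Because errors are independent across components, Cov(Tᵢ,Tⱼ) = Cov(Xᵢ,Xⱼ); the off-diagonal part of the true-score variance is the same as above.
True-score variance = [21.6²·0.59 + 2²·6.3²·0.84 + 2²·21.9²·0.72] + 1505.76 = 1789.91 + 1505.76 = 3295.66.
Reliability = 3295.66 / 4049.52 = 0.8138.

0.8138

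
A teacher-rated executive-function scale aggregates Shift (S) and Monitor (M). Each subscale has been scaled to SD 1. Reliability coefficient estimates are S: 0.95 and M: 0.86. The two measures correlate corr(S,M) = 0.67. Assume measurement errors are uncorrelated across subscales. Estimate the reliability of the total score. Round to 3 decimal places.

Var(S+M) = 2 + 2·[0.67] = 2 + 1.34 = 3.34.
With uncorrelated errors the cross-covariances are all true-score covariance, so they carry over unchanged; only the diagonal terms shrink to ρᵢσᵢ².
True-score variance = [0.95 + 0.86] + 1.34 = 1.81 + 1.34 = 3.15.
Reliability = 3.15 / 3.34 = 0.943.

0.943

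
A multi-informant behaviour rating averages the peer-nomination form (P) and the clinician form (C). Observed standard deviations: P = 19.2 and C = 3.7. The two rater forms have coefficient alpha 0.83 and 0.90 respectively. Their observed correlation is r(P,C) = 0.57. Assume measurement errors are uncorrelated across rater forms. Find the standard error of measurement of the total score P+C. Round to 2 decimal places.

Var(total) = 382.33 + 80.9856 = 463.316.
True-score variance = 318.292 + 80.9856 = 399.278, so reliability = 0.8618.
Error variance = 463.316 − 399.278 = 64.0378; SEM = √64.0378 = 8.00.

8.00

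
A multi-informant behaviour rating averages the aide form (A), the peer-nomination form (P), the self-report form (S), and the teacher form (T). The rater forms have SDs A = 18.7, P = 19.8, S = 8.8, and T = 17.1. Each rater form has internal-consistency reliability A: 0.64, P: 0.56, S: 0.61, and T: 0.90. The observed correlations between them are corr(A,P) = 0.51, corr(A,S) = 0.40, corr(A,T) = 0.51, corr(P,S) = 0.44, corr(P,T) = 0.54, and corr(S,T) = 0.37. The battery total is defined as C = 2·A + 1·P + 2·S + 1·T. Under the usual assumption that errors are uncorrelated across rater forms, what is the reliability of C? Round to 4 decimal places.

Var(C) = 2²·18.7² + 19.8² + 2²·8.8² + 17.1² + 2·[2·18.7·19.8·0.51 + 4·18.7·8.8·0.40 + 2·18.7·17.1·0.51 + 2·19.8·8.8·0.44 + 19.8·17.1·0.54 + 2·8.8·17.1·0.37] = 2392.97 + 2829.29 = 5222.26.
With uncorrelated errors the cross-covariances are all true-score covariance, so they carry over unchanged; only the diagonal terms shrink to ρᵢσᵢ².
True-score variance = [2²·18.7²·0.64 + 19.8²·0.56 + 2²·8.8²·0.61 + 17.1²·0.90] + 2829.29 = 1566.87 + 2829.29 = 4396.16.
Reliability = 4396.16 / 5222.26 = 0.8418.

0.8418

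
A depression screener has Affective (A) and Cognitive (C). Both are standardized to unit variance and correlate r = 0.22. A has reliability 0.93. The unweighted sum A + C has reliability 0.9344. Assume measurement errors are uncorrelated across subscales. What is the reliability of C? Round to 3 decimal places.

0.910

Var(A+C) = 2 + 2·0.22 = 2.440.
True-score variance = ρ_A + ρ_C + 2·0.22, so 0.9344 = (0.93 + ρ_C + 0.44) / 2.440.
ρ_C = 0.9344·2.440 − 0.93 − 0.44 = 0.910.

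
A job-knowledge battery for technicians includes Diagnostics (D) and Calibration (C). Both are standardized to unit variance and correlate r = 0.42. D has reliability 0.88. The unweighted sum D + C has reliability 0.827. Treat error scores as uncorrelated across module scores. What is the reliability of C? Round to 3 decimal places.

Var(D+C) = 2 + 2·0.42 = 2.840.
True-score variance = ρ_D + ρ_C + 2·0.42, so 0.827 = (0.88 + ρ_C + 0.84) / 2.840.
ρ_C = 0.827·2.840 − 0.88 − 0.84 = 0.629.

0.629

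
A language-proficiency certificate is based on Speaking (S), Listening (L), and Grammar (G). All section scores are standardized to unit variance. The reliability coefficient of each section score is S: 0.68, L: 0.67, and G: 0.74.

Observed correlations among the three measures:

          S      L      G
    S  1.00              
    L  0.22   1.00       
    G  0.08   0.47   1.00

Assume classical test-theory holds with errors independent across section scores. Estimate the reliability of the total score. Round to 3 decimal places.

0.800

Var(S+L+G) = 3 + 2·[0.22 + 0.08 + 0.47] = 3 + 1.54 = 4.54.
With uncorrelated errors the cross-covariances are all true-score covariance, so they carry over unchanged; only the diagonal terms shrink to ρᵢσᵢ².
True-score variance = [0.68 + 0.67 + 0.74] + 1.54 = 2.09 + 1.54 = 3.63.
Reliability = 3.63 / 4.54 = 0.800.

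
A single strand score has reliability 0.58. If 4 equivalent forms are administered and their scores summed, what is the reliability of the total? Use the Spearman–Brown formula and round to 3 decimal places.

0.847

ρ_k = kρ / (1 + (k−1)ρ) = 4·0.58 / (1 + 3·0.58) = 2.320 / 2.740 = 0.847.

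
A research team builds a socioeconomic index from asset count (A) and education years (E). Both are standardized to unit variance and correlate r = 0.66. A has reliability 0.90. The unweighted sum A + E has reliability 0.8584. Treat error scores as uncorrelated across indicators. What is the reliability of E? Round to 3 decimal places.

Var(A+E) = 2 + 2·0.66 = 3.320.
True-score variance = ρ_A + ρ_E + 2·0.66, so 0.8584 = (0.90 + ρ_E + 1.32) / 3.320.
ρ_E = 0.8584·3.320 − 0.90 − 1.32 = 0.630.

0.630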